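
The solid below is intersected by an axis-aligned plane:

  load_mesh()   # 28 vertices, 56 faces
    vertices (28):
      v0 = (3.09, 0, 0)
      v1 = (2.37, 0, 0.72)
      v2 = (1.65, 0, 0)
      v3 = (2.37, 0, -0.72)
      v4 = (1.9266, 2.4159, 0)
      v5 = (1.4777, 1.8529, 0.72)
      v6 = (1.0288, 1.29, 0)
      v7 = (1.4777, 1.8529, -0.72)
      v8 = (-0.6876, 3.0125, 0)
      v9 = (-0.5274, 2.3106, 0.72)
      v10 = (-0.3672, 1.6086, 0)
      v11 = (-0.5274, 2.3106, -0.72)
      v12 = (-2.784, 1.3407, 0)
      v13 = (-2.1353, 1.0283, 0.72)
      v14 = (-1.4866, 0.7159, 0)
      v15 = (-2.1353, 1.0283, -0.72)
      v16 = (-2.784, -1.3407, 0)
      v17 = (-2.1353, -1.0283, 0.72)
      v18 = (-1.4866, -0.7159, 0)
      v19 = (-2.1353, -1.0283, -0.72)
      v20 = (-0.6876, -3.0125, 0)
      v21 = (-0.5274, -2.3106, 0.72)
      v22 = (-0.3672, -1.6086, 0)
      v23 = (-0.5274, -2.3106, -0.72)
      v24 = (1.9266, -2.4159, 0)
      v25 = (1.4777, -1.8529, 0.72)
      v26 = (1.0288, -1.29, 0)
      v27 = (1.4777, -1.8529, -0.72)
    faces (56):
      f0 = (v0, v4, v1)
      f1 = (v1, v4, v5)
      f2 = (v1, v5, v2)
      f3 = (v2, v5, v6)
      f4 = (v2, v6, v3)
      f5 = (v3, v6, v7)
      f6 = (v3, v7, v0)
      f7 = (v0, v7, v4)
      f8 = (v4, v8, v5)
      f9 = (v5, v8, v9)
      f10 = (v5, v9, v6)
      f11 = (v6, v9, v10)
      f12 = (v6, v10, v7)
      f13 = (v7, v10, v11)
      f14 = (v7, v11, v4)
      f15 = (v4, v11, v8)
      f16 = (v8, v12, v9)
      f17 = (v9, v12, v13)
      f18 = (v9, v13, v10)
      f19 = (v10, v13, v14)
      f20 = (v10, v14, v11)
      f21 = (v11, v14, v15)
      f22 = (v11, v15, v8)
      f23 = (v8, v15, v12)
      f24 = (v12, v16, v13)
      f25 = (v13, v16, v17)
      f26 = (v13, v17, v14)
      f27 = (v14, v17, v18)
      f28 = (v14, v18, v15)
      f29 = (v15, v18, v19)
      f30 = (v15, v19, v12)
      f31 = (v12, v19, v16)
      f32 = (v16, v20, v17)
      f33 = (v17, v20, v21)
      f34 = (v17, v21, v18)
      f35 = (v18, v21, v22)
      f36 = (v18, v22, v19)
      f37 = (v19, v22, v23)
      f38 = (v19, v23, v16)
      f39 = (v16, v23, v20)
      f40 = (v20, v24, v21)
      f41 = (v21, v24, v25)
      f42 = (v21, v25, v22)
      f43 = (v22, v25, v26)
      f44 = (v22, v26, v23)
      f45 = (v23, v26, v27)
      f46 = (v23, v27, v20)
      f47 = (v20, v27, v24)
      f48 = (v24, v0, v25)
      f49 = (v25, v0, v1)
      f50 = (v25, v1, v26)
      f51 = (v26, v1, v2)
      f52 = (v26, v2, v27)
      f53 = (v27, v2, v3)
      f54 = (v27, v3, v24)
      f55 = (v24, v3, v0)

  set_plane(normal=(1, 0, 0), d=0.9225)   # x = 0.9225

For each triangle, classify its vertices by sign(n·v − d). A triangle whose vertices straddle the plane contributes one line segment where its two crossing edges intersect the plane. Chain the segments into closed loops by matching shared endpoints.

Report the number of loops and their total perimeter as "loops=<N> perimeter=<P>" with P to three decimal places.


loops=2 perimeter=7.843

Straddling triangles (16 of 56):
  (v4,v8,v5) [+-+] → (0.9225, 2.64505, 0)–(0.9225, 2.15023, 0.535386)  len=0.7290
  (v5,v8,v9) [+--] → (0.9225, 2.15023, 0.535386)–(0.9225, 1.97963, 0.72)  len=0.2514
  (v5,v9,v6) [+-+] → (0.9225, 1.97963, 0.72)–(0.9225, 1.35971, 0.0491813)  len=0.9134
  (v6,v9,v10) [+--] → (0.9225, 1.35971, 0.0491813)–(0.9225, 1.31426, 0)  len=0.0670
  (v6,v10,v7) [+-+] → (0.9225, 1.31426, 0)–(0.9225, 1.77938, -0.503325)  len=0.6853
  (v7,v10,v11) [+--] → (0.9225, 1.77938, -0.503325)–(0.9225, 1.97963, -0.72)  len=0.2950
  (v7,v11,v4) [+-+] → (0.9225, 1.97963, -0.72)–(0.9225, 2.37281, -0.294601)  len=0.5793
  (v4,v11,v8) [+--] → (0.9225, 2.37281, -0.294601)–(0.9225, 2.64505, 0)  len=0.4011
  (v20,v24,v21) [-+-] → (0.9225, -2.64505, 0)–(0.9225, -2.37281, 0.294601)  len=0.4011
  (v21,v24,v25) [-++] → (0.9225, -2.37281, 0.294601)–(0.9225, -1.97963, 0.72)  len=0.5793
  (v21,v25,v22) [-+-] → (0.9225, -1.97963, 0.72)–(0.9225, -1.77938, 0.503325)  len=0.2950
  (v22,v25,v26) [-++] → (0.9225, -1.77938, 0.503325)–(0.9225, -1.31426, 0)  len=0.6853
  (v22,v26,v23) [-+-] → (0.9225, -1.31426, 0)–(0.9225, -1.35971, -0.0491813)  len=0.0670
  (v23,v26,v27) [-++] → (0.9225, -1.35971, -0.0491813)–(0.9225, -1.97963, -0.72)  len=0.9134
  (v23,v27,v20) [-+-] → (0.9225, -1.97963, -0.72)–(0.9225, -2.15023, -0.535386)  len=0.2514
  (v20,v27,v24) [-++] → (0.9225, -2.15023, -0.535386)–(0.9225, -2.64505, 0)  len=0.7290

Chained into 2 loop(s):
  loop 1: 8 segments, perimeter = 3.9215
  loop 2: 8 segments, perimeter = 3.9215
Total perimeter = 7.843


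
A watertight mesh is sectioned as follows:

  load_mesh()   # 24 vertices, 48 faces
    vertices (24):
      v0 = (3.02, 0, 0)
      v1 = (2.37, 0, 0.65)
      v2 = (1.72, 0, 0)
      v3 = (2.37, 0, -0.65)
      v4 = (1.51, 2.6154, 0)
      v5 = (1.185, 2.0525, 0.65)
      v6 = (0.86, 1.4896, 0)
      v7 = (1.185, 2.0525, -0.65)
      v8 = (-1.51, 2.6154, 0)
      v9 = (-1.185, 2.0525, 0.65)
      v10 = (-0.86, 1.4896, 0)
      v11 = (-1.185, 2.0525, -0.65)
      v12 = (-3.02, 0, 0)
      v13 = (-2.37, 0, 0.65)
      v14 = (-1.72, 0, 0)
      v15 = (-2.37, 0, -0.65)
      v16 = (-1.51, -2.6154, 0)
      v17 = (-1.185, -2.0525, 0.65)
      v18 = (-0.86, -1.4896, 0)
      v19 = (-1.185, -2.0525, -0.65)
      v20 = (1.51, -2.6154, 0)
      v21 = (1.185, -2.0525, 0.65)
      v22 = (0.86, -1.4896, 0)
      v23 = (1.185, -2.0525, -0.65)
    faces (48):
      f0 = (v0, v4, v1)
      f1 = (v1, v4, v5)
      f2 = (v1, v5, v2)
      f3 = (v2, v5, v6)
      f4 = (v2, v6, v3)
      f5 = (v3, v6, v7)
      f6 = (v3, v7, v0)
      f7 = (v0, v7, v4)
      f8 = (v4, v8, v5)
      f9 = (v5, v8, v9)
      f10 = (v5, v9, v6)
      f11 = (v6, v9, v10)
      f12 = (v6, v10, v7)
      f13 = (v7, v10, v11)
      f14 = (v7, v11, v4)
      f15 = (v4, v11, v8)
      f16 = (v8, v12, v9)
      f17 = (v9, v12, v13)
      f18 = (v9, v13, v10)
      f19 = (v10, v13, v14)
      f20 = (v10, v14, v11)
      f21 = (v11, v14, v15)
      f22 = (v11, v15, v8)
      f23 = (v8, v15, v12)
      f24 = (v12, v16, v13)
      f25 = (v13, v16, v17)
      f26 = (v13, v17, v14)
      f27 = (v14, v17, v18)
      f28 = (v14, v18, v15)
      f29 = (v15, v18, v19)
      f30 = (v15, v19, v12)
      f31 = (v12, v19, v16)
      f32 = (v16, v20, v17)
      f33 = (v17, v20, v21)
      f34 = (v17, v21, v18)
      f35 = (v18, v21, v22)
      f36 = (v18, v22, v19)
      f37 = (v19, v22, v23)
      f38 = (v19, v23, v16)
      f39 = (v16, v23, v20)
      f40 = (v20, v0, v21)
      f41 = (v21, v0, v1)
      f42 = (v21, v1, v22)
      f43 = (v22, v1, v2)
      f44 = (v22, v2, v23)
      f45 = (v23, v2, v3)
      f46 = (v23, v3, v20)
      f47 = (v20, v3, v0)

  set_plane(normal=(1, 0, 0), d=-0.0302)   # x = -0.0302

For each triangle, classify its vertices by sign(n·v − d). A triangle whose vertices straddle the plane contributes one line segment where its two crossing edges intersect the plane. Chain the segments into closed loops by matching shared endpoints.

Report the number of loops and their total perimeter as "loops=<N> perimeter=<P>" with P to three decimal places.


Straddling triangles (16 of 48):
  (v4,v8,v5) [+-+] → (-0.0302, 2.6154, 0)–(-0.0302, 2.30632, 0.356909)  len=0.4721
  (v5,v8,v9) [+--] → (-0.0302, 2.30632, 0.356909)–(-0.0302, 2.0525, 0.65)  len=0.3877
  (v5,v9,v6) [+-+] → (-0.0302, 2.0525, 0.65)–(-0.0302, 1.73463, 0.282949)  len=0.4856
  (v6,v9,v10) [+--] → (-0.0302, 1.73463, 0.282949)–(-0.0302, 1.4896, 0)  len=0.3743
  (v6,v10,v7) [+-+] → (-0.0302, 1.4896, 0)–(-0.0302, 1.71801, -0.263751)  len=0.3489
  (v7,v10,v11) [+--] → (-0.0302, 1.71801, -0.263751)–(-0.0302, 2.0525, -0.65)  len=0.5110
  (v7,v11,v4) [+-+] → (-0.0302, 2.0525, -0.65)–(-0.0302, 2.2937, -0.371477)  len=0.3684
  (v4,v11,v8) [+--] → (-0.0302, 2.2937, -0.371477)–(-0.0302, 2.6154, 0)  len=0.4914
  (v16,v20,v17) [-+-] → (-0.0302, -2.6154, 0)–(-0.0302, -2.2937, 0.371477)  len=0.4914
  (v17,v20,v21) [-++] → (-0.0302, -2.2937, 0.371477)–(-0.0302, -2.0525, 0.65)  len=0.3684
  (v17,v21,v18) [-+-] → (-0.0302, -2.0525, 0.65)–(-0.0302, -1.71801, 0.263751)  len=0.5110
  (v18,v21,v22) [-++] → (-0.0302, -1.71801, 0.263751)–(-0.0302, -1.4896, 0)  len=0.3489
  (v18,v22,v19) [-+-] → (-0.0302, -1.4896, 0)–(-0.0302, -1.73463, -0.282949)  len=0.3743
  (v19,v22,v23) [-++] → (-0.0302, -1.73463, -0.282949)–(-0.0302, -2.0525, -0.65)  len=0.4856
  (v19,v23,v16) [-+-] → (-0.0302, -2.0525, -0.65)–(-0.0302, -2.30632, -0.356909)  len=0.3877
  (v16,v23,v20) [-++] → (-0.0302, -2.30632, -0.356909)–(-0.0302, -2.6154, 0)  len=0.4721

Chained into 2 loop(s):
  loop 1: 8 segments, perimeter = 3.4394
  loop 2: 8 segments, perimeter = 3.4394
Total perimeter = 6.879

loops=2 perimeter=6.879


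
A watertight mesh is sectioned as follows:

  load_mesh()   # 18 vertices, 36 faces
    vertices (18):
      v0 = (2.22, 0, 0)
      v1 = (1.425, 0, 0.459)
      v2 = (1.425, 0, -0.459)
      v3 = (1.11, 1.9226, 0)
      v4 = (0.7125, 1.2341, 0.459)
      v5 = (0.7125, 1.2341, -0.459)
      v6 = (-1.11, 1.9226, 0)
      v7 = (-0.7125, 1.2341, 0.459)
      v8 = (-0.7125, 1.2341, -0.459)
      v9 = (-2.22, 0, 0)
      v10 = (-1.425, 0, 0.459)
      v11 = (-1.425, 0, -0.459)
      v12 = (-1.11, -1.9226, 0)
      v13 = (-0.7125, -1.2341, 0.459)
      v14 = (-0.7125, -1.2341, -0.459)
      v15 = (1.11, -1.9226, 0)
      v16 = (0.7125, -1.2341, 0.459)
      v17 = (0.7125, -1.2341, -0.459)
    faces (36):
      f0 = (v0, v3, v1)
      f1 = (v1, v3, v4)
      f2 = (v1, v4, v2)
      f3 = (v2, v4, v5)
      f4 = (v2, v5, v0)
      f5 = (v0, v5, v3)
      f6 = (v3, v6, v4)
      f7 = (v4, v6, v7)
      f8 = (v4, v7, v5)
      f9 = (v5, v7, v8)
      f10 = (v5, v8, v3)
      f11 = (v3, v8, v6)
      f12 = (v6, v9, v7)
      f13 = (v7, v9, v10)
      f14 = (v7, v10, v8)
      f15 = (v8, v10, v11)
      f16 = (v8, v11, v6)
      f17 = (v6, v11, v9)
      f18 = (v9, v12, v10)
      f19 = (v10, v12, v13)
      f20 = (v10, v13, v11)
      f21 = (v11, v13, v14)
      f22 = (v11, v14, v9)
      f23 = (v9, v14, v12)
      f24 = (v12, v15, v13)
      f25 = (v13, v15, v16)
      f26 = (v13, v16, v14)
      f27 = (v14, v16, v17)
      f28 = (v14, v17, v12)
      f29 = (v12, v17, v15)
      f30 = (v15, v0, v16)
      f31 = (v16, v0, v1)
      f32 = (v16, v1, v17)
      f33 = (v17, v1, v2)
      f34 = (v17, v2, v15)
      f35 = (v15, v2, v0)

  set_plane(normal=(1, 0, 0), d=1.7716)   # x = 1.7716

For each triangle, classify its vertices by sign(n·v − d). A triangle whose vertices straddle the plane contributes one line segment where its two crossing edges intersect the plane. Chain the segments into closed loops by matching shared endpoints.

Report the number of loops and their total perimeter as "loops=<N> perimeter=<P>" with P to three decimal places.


loops=1 perimeter=3.275

Straddling triangles (6 of 36):
  (v0,v3,v1) [+--] → (1.7716, 0.776661, 0)–(1.7716, 0, 0.258888)  len=0.8187
  (v2,v5,v0) [--+] → (1.7716, 0.367078, -0.136528)–(1.7716, 0, -0.258888)  len=0.3869
  (v0,v5,v3) [+--] → (1.7716, 0.367078, -0.136528)–(1.7716, 0.776661, 0)  len=0.4317
  (v15,v0,v16) [-+-] → (1.7716, -0.776661, 0)–(1.7716, -0.367078, 0.136528)  len=0.4317
  (v16,v0,v1) [-+-] → (1.7716, -0.367078, 0.136528)–(1.7716, 0, 0.258888)  len=0.3869
  (v15,v2,v0) [--+] → (1.7716, 0, -0.258888)–(1.7716, -0.776661, 0)  len=0.8187

Chained into 1 loop(s):
  loop 1: 6 segments, perimeter = 3.2747
Total perimeter = 3.275


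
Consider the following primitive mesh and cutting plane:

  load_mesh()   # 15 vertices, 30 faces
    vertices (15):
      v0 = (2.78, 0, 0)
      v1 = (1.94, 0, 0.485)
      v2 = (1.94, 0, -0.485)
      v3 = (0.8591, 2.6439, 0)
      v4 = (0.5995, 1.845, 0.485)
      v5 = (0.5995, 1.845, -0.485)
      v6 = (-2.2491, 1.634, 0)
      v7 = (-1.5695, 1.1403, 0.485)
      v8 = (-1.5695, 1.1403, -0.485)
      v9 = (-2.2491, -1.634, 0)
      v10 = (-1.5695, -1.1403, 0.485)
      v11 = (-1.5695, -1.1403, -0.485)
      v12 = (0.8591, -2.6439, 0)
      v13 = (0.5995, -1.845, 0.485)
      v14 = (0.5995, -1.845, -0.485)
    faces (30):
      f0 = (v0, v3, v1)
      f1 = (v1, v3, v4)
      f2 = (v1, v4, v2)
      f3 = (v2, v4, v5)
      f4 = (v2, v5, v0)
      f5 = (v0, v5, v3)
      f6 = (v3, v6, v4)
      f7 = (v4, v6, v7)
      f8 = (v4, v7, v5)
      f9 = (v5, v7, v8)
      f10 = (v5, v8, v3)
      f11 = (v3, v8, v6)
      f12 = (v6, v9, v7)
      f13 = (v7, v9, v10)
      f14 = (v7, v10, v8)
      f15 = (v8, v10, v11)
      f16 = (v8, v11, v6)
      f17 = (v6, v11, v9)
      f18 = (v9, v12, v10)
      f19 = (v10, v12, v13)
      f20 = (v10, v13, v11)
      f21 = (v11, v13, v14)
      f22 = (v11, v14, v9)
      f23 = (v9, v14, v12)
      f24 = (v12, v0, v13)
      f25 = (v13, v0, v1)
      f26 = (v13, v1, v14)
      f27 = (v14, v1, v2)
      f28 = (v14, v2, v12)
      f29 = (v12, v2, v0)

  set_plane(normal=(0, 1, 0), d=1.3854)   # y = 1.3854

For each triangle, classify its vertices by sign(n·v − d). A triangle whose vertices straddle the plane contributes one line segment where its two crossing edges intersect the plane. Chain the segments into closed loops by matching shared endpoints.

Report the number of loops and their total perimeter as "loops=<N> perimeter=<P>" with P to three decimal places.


loops=2 perimeter=6.957

Straddling triangles (14 of 30):
  (v0,v3,v1) [-+-] → (1.77345, 1.3854, 0)–(1.37361, 1.3854, 0.230861)  len=0.4617
  (v1,v3,v4) [-++] → (1.37361, 1.3854, 0.230861)–(0.933426, 1.3854, 0.485)  len=0.5083
  (v1,v4,v2) [-+-] → (0.933426, 1.3854, 0.485)–(0.933426, 1.3854, 0.243367)  len=0.2416
  (v2,v4,v5) [-++] → (0.933426, 1.3854, 0.243367)–(0.933426, 1.3854, -0.485)  len=0.7284
  (v2,v5,v0) [-+-] → (0.933426, 1.3854, -0.485)–(1.14267, 1.3854, -0.364184)  len=0.2416
  (v0,v5,v3) [-++] → (1.14267, 1.3854, -0.364184)–(1.77345, 1.3854, 0)  len=0.7284
  (v4,v6,v7) [++-] → (-1.90689, 1.3854, 0.244219)–(-0.815105, 1.3854, 0.485)  len=1.1180
  (v4,v7,v5) [+-+] → (-0.815105, 1.3854, 0.485)–(-0.815105, 1.3854, 0.147627)  len=0.3374
  (v5,v7,v8) [+--] → (-0.815105, 1.3854, 0.147627)–(-0.815105, 1.3854, -0.485)  len=0.6326
  (v5,v8,v3) [+-+] → (-0.815105, 1.3854, -0.485)–(-1.17362, 1.3854, -0.405941)  len=0.3671
  (v3,v8,v6) [+-+] → (-1.17362, 1.3854, -0.405941)–(-1.90689, 1.3854, -0.244219)  len=0.7509
  (v6,v9,v7) [+--] → (-2.2491, 1.3854, 0)–(-1.90689, 1.3854, 0.244219)  len=0.4204
  (v8,v11,v6) [--+] → (-2.1882, 1.3854, -0.04346)–(-1.90689, 1.3854, -0.244219)  len=0.3456
  (v6,v11,v9) [+--] → (-2.1882, 1.3854, -0.04346)–(-2.2491, 1.3854, 0)  len=0.0748

Chained into 2 loop(s):
  loop 1: 6 segments, perimeter = 2.9100
  loop 2: 8 segments, perimeter = 4.0469
Total perimeter = 6.957


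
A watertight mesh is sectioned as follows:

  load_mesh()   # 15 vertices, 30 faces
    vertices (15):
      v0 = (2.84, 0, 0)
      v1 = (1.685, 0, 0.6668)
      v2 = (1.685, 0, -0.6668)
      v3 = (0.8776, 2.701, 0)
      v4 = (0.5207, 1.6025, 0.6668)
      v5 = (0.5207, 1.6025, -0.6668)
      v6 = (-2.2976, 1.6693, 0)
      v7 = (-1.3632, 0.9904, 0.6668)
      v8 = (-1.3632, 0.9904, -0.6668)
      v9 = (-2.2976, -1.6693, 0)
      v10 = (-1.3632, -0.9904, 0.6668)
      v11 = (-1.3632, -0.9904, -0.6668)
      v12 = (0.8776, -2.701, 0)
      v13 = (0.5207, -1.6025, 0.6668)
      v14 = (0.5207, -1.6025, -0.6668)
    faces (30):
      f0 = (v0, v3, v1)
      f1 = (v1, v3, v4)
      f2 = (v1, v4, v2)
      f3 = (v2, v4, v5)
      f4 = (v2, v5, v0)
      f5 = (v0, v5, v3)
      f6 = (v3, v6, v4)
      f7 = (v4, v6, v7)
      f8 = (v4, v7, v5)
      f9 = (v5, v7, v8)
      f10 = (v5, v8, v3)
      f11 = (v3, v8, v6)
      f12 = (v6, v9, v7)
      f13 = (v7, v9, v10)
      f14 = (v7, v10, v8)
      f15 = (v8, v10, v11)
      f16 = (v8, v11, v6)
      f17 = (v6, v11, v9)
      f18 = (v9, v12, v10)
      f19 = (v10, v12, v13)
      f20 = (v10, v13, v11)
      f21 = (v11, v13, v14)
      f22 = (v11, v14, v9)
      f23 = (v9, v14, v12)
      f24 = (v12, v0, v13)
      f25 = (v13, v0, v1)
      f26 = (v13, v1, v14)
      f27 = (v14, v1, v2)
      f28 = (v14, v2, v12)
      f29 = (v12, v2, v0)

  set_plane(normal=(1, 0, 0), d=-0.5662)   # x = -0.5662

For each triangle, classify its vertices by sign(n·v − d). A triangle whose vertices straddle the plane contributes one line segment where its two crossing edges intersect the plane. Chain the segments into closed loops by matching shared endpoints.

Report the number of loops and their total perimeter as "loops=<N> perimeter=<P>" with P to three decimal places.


Straddling triangles (12 of 30):
  (v3,v6,v4) [+-+] → (-0.5662, 2.23187, 0)–(-0.5662, 1.62826, 0.409643)  len=0.7295
  (v4,v6,v7) [+--] → (-0.5662, 1.62826, 0.409643)–(-0.5662, 1.24935, 0.6668)  len=0.4579
  (v4,v7,v5) [+-+] → (-0.5662, 1.24935, 0.6668)–(-0.5662, 1.24935, 0.102609)  len=0.5642
  (v5,v7,v8) [+--] → (-0.5662, 1.24935, 0.102609)–(-0.5662, 1.24935, -0.6668)  len=0.7694
  (v5,v8,v3) [+-+] → (-0.5662, 1.24935, -0.6668)–(-0.5662, 1.59882, -0.429635)  len=0.4223
  (v3,v8,v6) [+--] → (-0.5662, 1.59882, -0.429635)–(-0.5662, 2.23187, 0)  len=0.7651
  (v9,v12,v10) [-+-] → (-0.5662, -2.23187, 0)–(-0.5662, -1.59882, 0.429635)  len=0.7651
  (v10,v12,v13) [-++] → (-0.5662, -1.59882, 0.429635)–(-0.5662, -1.24935, 0.6668)  len=0.4223
  (v10,v13,v11) [-+-] → (-0.5662, -1.24935, 0.6668)–(-0.5662, -1.24935, -0.102609)  len=0.7694
  (v11,v13,v14) [-++] → (-0.5662, -1.24935, -0.102609)–(-0.5662, -1.24935, -0.6668)  len=0.5642
  (v11,v14,v9) [-+-] → (-0.5662, -1.24935, -0.6668)–(-0.5662, -1.62826, -0.409643)  len=0.4579
  (v9,v14,v12) [-++] → (-0.5662, -1.62826, -0.409643)–(-0.5662, -2.23187, 0)  len=0.7295

Chained into 2 loop(s):
  loop 1: 6 segments, perimeter = 3.7084
  loop 2: 6 segments, perimeter = 3.7084
Total perimeter = 7.417

loops=2 perimeter=7.417


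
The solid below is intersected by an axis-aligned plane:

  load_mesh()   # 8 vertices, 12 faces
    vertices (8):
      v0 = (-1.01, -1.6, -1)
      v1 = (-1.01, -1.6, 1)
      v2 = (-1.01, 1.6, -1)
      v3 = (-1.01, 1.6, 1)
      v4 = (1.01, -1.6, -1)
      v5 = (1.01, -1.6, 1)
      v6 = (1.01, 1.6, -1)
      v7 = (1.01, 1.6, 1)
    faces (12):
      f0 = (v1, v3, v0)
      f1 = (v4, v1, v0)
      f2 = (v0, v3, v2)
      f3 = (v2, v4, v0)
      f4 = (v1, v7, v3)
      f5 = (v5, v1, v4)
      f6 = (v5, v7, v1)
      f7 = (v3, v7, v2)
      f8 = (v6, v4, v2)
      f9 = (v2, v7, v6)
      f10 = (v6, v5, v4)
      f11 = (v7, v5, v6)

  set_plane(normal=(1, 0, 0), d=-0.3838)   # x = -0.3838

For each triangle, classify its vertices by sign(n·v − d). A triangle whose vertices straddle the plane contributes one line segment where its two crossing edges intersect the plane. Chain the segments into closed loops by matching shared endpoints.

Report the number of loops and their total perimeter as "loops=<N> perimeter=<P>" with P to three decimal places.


loops=1 perimeter=10.400

Straddling triangles (8 of 12):
  (v4,v1,v0) [+--] → (-0.3838, -1.6, 0.38)–(-0.3838, -1.6, -1)  len=1.3800
  (v2,v4,v0) [-+-] → (-0.3838, 0.608, -1)–(-0.3838, -1.6, -1)  len=2.2080
  (v1,v7,v3) [-+-] → (-0.3838, -0.608, 1)–(-0.3838, 1.6, 1)  len=2.2080
  (v5,v1,v4) [+-+] → (-0.3838, -1.6, 1)–(-0.3838, -1.6, 0.38)  len=0.6200
  (v5,v7,v1) [++-] → (-0.3838, -0.608, 1)–(-0.3838, -1.6, 1)  len=0.9920
  (v3,v7,v2) [-+-] → (-0.3838, 1.6, 1)–(-0.3838, 1.6, -0.38)  len=1.3800
  (v6,v4,v2) [++-] → (-0.3838, 0.608, -1)–(-0.3838, 1.6, -1)  len=0.9920
  (v2,v7,v6) [-++] → (-0.3838, 1.6, -0.38)–(-0.3838, 1.6, -1)  len=0.6200

Chained into 1 loop(s):
  loop 1: 8 segments, perimeter = 10.4000
Total perimeter = 10.400


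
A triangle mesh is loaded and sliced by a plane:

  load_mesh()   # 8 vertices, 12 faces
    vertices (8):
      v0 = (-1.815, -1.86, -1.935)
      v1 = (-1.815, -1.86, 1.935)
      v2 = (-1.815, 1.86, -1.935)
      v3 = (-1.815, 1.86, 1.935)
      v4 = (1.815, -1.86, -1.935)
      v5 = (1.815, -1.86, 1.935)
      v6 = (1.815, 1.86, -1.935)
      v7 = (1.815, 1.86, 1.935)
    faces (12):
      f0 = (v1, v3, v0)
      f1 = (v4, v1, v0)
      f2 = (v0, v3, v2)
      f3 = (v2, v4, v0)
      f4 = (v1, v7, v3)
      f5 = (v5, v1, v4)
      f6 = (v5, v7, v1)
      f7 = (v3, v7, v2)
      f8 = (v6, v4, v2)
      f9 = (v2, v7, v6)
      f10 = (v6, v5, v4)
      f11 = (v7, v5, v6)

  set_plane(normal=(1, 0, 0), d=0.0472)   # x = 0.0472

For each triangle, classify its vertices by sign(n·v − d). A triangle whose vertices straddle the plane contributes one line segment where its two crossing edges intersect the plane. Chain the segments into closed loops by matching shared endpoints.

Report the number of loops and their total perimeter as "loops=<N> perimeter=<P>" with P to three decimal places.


loops=1 perimeter=15.180

Straddling triangles (8 of 12):
  (v4,v1,v0) [+--] → (0.0472, -1.86, -0.0503207)–(0.0472, -1.86, -1.935)  len=1.8847
  (v2,v4,v0) [-+-] → (0.0472, -0.0483702, -1.935)–(0.0472, -1.86, -1.935)  len=1.8116
  (v1,v7,v3) [-+-] → (0.0472, 0.0483702, 1.935)–(0.0472, 1.86, 1.935)  len=1.8116
  (v5,v1,v4) [+-+] → (0.0472, -1.86, 1.935)–(0.0472, -1.86, -0.0503207)  len=1.9853
  (v5,v7,v1) [++-] → (0.0472, 0.0483702, 1.935)–(0.0472, -1.86, 1.935)  len=1.9084
  (v3,v7,v2) [-+-] → (0.0472, 1.86, 1.935)–(0.0472, 1.86, 0.0503207)  len=1.8847
  (v6,v4,v2) [++-] → (0.0472, -0.0483702, -1.935)–(0.0472, 1.86, -1.935)  len=1.9084
  (v2,v7,v6) [-++] → (0.0472, 1.86, 0.0503207)–(0.0472, 1.86, -1.935)  len=1.9853

Chained into 1 loop(s):
  loop 1: 8 segments, perimeter = 15.1800
Total perimeter = 15.180


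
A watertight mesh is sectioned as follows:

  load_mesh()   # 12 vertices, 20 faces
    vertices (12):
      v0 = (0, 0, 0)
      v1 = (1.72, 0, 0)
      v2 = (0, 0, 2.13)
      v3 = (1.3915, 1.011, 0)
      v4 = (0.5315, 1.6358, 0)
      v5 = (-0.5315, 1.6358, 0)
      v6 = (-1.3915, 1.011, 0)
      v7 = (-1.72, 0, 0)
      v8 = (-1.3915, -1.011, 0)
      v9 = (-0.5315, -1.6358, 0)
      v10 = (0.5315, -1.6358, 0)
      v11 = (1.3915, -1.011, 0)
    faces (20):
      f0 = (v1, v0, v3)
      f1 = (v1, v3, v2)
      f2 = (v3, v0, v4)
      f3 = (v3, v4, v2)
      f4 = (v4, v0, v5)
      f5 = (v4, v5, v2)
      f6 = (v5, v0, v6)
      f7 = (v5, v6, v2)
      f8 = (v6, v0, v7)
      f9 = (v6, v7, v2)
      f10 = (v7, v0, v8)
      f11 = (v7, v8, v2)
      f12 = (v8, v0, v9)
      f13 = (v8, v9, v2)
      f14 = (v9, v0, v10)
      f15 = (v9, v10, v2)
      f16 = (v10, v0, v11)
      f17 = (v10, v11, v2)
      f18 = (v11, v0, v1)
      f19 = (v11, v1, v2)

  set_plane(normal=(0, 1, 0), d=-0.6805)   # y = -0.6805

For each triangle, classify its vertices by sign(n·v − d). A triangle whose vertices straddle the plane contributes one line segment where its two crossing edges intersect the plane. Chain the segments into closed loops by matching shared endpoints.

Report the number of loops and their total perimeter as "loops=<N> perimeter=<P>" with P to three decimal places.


Straddling triangles (10 of 20):
  (v7,v0,v8) [++-] → (-0.936613, -0.6805, 0)–(-1.49889, -0.6805, 0)  len=0.5623
  (v7,v8,v2) [+-+] → (-1.49889, -0.6805, 0)–(-0.936613, -0.6805, 0.696306)  len=0.8950
  (v8,v0,v9) [-+-] → (-0.936613, -0.6805, 0)–(-0.221106, -0.6805, 0)  len=0.7155
  (v8,v9,v2) [--+] → (-0.221106, -0.6805, 1.24391)–(-0.936613, -0.6805, 0.696306)  len=0.9010
  (v9,v0,v10) [-+-] → (-0.221106, -0.6805, 0)–(0.221106, -0.6805, 0)  len=0.4422
  (v9,v10,v2) [--+] → (0.221106, -0.6805, 1.24391)–(-0.221106, -0.6805, 1.24391)  len=0.4422
  (v10,v0,v11) [-+-] → (0.221106, -0.6805, 0)–(0.936613, -0.6805, 0)  len=0.7155
  (v10,v11,v2) [--+] → (0.936613, -0.6805, 0.696306)–(0.221106, -0.6805, 1.24391)  len=0.9010
  (v11,v0,v1) [-++] → (0.936613, -0.6805, 0)–(1.49889, -0.6805, 0)  len=0.5623
  (v11,v1,v2) [-++] → (1.49889, -0.6805, 0)–(0.936613, -0.6805, 0.696306)  len=0.8950

Chained into 1 loop(s):
  loop 1: 10 segments, perimeter = 7.0320
Total perimeter = 7.032

loops=1 perimeter=7.032


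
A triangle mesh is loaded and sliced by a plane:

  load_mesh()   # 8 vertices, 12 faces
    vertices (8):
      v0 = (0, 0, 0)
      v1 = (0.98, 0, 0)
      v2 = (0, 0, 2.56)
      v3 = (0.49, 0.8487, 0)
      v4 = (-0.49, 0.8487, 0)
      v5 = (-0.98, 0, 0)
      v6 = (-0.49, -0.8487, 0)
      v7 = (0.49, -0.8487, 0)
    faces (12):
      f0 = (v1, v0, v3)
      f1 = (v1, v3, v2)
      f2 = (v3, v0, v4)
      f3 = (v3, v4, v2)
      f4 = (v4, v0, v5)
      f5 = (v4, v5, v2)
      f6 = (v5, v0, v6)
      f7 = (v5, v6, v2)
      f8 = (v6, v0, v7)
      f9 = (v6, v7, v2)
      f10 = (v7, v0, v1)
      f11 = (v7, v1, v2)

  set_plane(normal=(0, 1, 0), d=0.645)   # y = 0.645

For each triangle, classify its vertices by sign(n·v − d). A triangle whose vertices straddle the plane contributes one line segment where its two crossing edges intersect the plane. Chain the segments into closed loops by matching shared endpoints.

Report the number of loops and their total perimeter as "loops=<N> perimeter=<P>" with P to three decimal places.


loops=1 perimeter=3.276

Straddling triangles (6 of 12):
  (v1,v0,v3) [--+] → (0.372393, 0.645, 0)–(0.607607, 0.645, 0)  len=0.2352
  (v1,v3,v2) [-+-] → (0.607607, 0.645, 0)–(0.372393, 0.645, 0.614436)  len=0.6579
  (v3,v0,v4) [+-+] → (0.372393, 0.645, 0)–(-0.372393, 0.645, 0)  len=0.7448
  (v3,v4,v2) [++-] → (-0.372393, 0.645, 0.614436)–(0.372393, 0.645, 0.614436)  len=0.7448
  (v4,v0,v5) [+--] → (-0.372393, 0.645, 0)–(-0.607607, 0.645, 0)  len=0.2352
  (v4,v5,v2) [+--] → (-0.607607, 0.645, 0)–(-0.372393, 0.645, 0.614436)  len=0.6579

Chained into 1 loop(s):
  loop 1: 6 segments, perimeter = 3.2758
Total perimeter = 3.276


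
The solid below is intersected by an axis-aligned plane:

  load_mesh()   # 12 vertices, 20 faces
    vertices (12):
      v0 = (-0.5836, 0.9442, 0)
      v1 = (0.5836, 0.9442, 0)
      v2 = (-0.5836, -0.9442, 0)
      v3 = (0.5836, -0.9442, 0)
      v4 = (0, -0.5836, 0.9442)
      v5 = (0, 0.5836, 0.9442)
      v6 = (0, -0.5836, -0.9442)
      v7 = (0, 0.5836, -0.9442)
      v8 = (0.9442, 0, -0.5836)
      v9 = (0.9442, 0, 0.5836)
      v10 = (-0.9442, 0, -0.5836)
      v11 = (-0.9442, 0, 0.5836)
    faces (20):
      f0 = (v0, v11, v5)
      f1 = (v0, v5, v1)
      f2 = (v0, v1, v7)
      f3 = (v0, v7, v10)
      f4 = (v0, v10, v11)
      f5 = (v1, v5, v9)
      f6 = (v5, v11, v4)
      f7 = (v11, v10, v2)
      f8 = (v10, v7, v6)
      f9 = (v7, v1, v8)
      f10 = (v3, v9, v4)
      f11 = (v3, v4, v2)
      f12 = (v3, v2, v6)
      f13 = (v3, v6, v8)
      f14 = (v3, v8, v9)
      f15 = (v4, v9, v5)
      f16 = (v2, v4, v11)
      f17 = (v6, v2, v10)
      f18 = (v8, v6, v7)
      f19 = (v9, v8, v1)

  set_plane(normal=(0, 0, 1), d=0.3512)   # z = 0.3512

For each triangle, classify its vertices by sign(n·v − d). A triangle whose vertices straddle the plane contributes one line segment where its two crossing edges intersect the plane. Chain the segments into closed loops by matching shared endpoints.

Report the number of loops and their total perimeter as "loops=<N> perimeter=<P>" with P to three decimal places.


loops=1 perimeter=5.532

Straddling triangles (10 of 20):
  (v0,v11,v5) [-++] → (-0.800603, 0.375997, 0.3512)–(-0.366527, 0.810073, 0.3512)  len=0.6139
  (v0,v5,v1) [-+-] → (-0.366527, 0.810073, 0.3512)–(0.366527, 0.810073, 0.3512)  len=0.7331
  (v0,v10,v11) [--+] → (-0.9442, 0, 0.3512)–(-0.800603, 0.375997, 0.3512)  len=0.4025
  (v1,v5,v9) [-++] → (0.366527, 0.810073, 0.3512)–(0.800603, 0.375997, 0.3512)  len=0.6139
  (v11,v10,v2) [+--] → (-0.9442, 0, 0.3512)–(-0.800603, -0.375997, 0.3512)  len=0.4025
  (v3,v9,v4) [-++] → (0.800603, -0.375997, 0.3512)–(0.366527, -0.810073, 0.3512)  len=0.6139
  (v3,v4,v2) [-+-] → (0.366527, -0.810073, 0.3512)–(-0.366527, -0.810073, 0.3512)  len=0.7331
  (v3,v8,v9) [--+] → (0.9442, 0, 0.3512)–(0.800603, -0.375997, 0.3512)  len=0.4025
  (v2,v4,v11) [-++] → (-0.366527, -0.810073, 0.3512)–(-0.800603, -0.375997, 0.3512)  len=0.6139
  (v9,v8,v1) [+--] → (0.9442, 0, 0.3512)–(0.800603, 0.375997, 0.3512)  len=0.4025

Chained into 1 loop(s):
  loop 1: 10 segments, perimeter = 5.5316
Total perimeter = 5.532


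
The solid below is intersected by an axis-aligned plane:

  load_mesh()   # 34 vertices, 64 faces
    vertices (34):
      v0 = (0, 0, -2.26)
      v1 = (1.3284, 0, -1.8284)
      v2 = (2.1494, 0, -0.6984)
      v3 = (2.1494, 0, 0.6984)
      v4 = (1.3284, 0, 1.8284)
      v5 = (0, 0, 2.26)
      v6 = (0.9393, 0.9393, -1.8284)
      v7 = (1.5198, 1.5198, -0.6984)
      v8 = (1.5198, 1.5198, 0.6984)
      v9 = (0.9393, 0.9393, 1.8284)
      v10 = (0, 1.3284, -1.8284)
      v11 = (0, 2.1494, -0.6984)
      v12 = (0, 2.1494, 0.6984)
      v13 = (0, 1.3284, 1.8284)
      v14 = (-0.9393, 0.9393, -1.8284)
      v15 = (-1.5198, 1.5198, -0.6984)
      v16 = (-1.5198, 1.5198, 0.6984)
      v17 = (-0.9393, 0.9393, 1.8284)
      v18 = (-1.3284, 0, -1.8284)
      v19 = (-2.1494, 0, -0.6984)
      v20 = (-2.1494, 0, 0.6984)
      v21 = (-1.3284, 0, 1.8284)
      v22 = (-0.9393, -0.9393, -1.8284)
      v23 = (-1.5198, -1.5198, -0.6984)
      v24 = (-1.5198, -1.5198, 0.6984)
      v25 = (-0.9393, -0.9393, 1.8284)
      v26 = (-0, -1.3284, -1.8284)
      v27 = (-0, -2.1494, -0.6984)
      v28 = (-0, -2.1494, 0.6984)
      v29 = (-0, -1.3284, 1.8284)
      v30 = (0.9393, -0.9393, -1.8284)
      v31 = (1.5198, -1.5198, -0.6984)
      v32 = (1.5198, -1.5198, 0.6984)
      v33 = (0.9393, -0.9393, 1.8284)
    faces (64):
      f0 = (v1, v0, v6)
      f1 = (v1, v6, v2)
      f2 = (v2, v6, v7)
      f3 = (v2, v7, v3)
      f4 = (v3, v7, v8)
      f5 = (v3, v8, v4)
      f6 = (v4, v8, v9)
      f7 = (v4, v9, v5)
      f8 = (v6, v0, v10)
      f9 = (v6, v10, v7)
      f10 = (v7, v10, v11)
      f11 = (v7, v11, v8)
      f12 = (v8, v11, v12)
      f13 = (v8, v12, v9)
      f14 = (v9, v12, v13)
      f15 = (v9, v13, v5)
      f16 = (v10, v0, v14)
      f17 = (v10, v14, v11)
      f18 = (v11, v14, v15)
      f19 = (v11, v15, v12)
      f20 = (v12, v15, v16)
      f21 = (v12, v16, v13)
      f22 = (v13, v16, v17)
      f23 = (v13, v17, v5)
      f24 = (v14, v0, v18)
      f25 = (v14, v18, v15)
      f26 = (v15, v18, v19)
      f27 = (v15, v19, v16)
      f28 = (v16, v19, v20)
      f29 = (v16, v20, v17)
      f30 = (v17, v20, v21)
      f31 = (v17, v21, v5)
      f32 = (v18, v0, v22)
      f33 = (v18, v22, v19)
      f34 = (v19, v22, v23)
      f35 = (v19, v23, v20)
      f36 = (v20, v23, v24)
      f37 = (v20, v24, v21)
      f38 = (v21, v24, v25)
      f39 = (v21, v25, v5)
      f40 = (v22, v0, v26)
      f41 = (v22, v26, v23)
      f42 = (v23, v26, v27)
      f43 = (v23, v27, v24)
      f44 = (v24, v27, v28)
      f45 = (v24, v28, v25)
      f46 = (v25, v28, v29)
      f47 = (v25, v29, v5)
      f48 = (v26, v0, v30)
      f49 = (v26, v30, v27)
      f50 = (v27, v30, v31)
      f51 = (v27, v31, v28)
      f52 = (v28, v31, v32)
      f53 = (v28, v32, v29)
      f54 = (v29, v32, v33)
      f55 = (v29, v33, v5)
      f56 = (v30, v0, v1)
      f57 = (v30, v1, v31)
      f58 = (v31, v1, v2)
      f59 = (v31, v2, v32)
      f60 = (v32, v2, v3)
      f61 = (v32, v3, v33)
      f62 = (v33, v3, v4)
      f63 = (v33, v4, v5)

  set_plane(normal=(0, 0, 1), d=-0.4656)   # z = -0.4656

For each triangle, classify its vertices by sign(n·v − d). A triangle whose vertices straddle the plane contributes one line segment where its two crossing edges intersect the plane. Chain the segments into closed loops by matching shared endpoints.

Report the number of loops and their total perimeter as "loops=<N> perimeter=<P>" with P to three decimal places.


loops=1 perimeter=13.160

Straddling triangles (16 of 64):
  (v2,v7,v3) [--+] → (1.62473, 1.2665, -0.4656)–(2.1494, 0, -0.4656)  len=1.3709
  (v3,v7,v8) [+-+] → (1.62473, 1.2665, -0.4656)–(1.5198, 1.5198, -0.4656)  len=0.2742
  (v7,v11,v8) [--+] → (0.2533, 2.04447, -0.4656)–(1.5198, 1.5198, -0.4656)  len=1.3709
  (v8,v11,v12) [+-+] → (0.2533, 2.04447, -0.4656)–(0, 2.1494, -0.4656)  len=0.2742
  (v11,v15,v12) [--+] → (-1.2665, 1.62473, -0.4656)–(0, 2.1494, -0.4656)  len=1.3709
  (v12,v15,v16) [+-+] → (-1.2665, 1.62473, -0.4656)–(-1.5198, 1.5198, -0.4656)  len=0.2742
  (v15,v19,v16) [--+] → (-2.04447, 0.2533, -0.4656)–(-1.5198, 1.5198, -0.4656)  len=1.3709
  (v16,v19,v20) [+-+] → (-2.04447, 0.2533, -0.4656)–(-2.1494, 0, -0.4656)  len=0.2742
  (v19,v23,v20) [--+] → (-1.62473, -1.2665, -0.4656)–(-2.1494, 0, -0.4656)  len=1.3709
  (v20,v23,v24) [+-+] → (-1.62473, -1.2665, -0.4656)–(-1.5198, -1.5198, -0.4656)  len=0.2742
  (v23,v27,v24) [--+] → (-0.2533, -2.04447, -0.4656)–(-1.5198, -1.5198, -0.4656)  len=1.3709
  (v24,v27,v28) [+-+] → (-0.2533, -2.04447, -0.4656)–(0, -2.1494, -0.4656)  len=0.2742
  (v27,v31,v28) [--+] → (1.2665, -1.62473, -0.4656)–(0, -2.1494, -0.4656)  len=1.3709
  (v28,v31,v32) [+-+] → (1.2665, -1.62473, -0.4656)–(1.5198, -1.5198, -0.4656)  len=0.2742
  (v31,v2,v32) [--+] → (2.04447, -0.2533, -0.4656)–(1.5198, -1.5198, -0.4656)  len=1.3709
  (v32,v2,v3) [+-+] → (2.04447, -0.2533, -0.4656)–(2.1494, 0, -0.4656)  len=0.2742

Chained into 1 loop(s):
  loop 1: 16 segments, perimeter = 13.1604
Total perimeter = 13.160


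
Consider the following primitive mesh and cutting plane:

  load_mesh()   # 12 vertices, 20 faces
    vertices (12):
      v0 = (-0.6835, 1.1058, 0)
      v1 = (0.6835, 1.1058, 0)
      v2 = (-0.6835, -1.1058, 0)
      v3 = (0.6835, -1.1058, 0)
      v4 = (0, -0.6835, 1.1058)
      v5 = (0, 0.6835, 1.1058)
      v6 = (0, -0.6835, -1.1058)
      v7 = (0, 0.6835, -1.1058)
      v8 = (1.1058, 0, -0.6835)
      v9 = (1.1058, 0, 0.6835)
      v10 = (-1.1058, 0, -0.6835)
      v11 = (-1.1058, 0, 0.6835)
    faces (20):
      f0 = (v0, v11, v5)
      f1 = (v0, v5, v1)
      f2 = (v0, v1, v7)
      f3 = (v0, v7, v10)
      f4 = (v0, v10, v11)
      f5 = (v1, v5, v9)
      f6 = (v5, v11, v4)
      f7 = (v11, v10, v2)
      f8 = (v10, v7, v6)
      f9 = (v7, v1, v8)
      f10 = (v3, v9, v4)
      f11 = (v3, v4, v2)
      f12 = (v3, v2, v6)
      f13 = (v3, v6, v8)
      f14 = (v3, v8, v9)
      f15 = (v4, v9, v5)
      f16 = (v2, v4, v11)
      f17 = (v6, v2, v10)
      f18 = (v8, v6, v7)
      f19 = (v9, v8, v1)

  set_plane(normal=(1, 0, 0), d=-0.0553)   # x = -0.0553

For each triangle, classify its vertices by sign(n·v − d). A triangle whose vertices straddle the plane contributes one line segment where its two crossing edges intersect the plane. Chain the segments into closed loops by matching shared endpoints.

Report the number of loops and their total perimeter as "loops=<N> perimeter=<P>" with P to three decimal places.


loops=1 perimeter=7.336

Straddling triangles (10 of 20):
  (v0,v11,v5) [--+] → (-0.0553, 0.649319, 1.08468)–(-0.0553, 0.717667, 1.01633)  len=0.0967
  (v0,v5,v1) [-++] → (-0.0553, 0.717667, 1.01633)–(-0.0553, 1.1058, 0)  len=1.0879
  (v0,v1,v7) [-++] → (-0.0553, 1.1058, 0)–(-0.0553, 0.717667, -1.01633)  len=1.0879
  (v0,v7,v10) [-+-] → (-0.0553, 0.717667, -1.01633)–(-0.0553, 0.649319, -1.08468)  len=0.0967
  (v5,v11,v4) [+-+] → (-0.0553, 0.649319, 1.08468)–(-0.0553, -0.649319, 1.08468)  len=1.2986
  (v10,v7,v6) [-++] → (-0.0553, 0.649319, -1.08468)–(-0.0553, -0.649319, -1.08468)  len=1.2986
  (v3,v4,v2) [++-] → (-0.0553, -0.717667, 1.01633)–(-0.0553, -1.1058, 0)  len=1.0879
  (v3,v2,v6) [+-+] → (-0.0553, -1.1058, 0)–(-0.0553, -0.717667, -1.01633)  len=1.0879
  (v2,v4,v11) [-+-] → (-0.0553, -0.717667, 1.01633)–(-0.0553, -0.649319, 1.08468)  len=0.0967
  (v6,v2,v10) [+--] → (-0.0553, -0.717667, -1.01633)–(-0.0553, -0.649319, -1.08468)  len=0.0967

Chained into 1 loop(s):
  loop 1: 10 segments, perimeter = 7.3356
Total perimeter = 7.336


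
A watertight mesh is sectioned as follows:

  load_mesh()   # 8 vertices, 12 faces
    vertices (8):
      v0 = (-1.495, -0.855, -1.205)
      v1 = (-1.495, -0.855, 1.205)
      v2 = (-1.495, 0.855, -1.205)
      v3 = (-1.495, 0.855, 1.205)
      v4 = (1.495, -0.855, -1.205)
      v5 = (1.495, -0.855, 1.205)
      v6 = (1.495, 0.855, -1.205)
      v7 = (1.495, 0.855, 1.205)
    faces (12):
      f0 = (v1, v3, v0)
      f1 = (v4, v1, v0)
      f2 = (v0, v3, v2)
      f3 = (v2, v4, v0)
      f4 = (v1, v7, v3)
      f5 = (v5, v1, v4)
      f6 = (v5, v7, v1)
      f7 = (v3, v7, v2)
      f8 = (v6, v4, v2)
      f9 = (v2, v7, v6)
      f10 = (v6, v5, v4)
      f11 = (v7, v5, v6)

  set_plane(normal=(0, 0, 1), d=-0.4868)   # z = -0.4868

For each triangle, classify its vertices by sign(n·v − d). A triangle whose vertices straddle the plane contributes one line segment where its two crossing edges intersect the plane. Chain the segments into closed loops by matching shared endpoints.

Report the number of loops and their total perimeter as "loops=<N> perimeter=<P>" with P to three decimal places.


loops=1 perimeter=9.400

Straddling triangles (8 of 12):
  (v1,v3,v0) [++-] → (-1.495, -0.345406, -0.4868)–(-1.495, -0.855, -0.4868)  len=0.5096
  (v4,v1,v0) [-+-] → (0.603955, -0.855, -0.4868)–(-1.495, -0.855, -0.4868)  len=2.0990
  (v0,v3,v2) [-+-] → (-1.495, -0.345406, -0.4868)–(-1.495, 0.855, -0.4868)  len=1.2004
  (v5,v1,v4) [++-] → (0.603955, -0.855, -0.4868)–(1.495, -0.855, -0.4868)  len=0.8910
  (v3,v7,v2) [++-] → (-0.603955, 0.855, -0.4868)–(-1.495, 0.855, -0.4868)  len=0.8910
  (v2,v7,v6) [-+-] → (-0.603955, 0.855, -0.4868)–(1.495, 0.855, -0.4868)  len=2.0990
  (v6,v5,v4) [-+-] → (1.495, 0.345406, -0.4868)–(1.495, -0.855, -0.4868)  len=1.2004
  (v7,v5,v6) [++-] → (1.495, 0.345406, -0.4868)–(1.495, 0.855, -0.4868)  len=0.5096

Chained into 1 loop(s):
  loop 1: 8 segments, perimeter = 9.4000
Total perimeter = 9.400


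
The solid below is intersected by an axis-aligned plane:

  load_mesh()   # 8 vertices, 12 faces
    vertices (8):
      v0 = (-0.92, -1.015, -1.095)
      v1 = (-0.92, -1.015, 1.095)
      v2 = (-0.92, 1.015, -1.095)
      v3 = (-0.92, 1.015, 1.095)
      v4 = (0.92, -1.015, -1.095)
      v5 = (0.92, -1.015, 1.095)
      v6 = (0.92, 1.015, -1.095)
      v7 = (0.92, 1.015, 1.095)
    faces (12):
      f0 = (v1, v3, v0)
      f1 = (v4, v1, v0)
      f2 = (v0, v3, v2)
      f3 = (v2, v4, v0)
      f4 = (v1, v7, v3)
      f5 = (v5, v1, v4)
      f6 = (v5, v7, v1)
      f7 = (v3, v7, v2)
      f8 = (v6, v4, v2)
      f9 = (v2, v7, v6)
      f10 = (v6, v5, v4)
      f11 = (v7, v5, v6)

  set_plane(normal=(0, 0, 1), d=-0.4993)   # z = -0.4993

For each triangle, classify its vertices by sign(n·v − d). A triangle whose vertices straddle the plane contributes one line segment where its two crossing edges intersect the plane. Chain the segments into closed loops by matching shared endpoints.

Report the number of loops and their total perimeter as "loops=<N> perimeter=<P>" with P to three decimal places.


Straddling triangles (8 of 12):
  (v1,v3,v0) [++-] → (-0.92, -0.462821, -0.4993)–(-0.92, -1.015, -0.4993)  len=0.5522
  (v4,v1,v0) [-+-] → (0.419503, -1.015, -0.4993)–(-0.92, -1.015, -0.4993)  len=1.3395
  (v0,v3,v2) [-+-] → (-0.92, -0.462821, -0.4993)–(-0.92, 1.015, -0.4993)  len=1.4778
  (v5,v1,v4) [++-] → (0.419503, -1.015, -0.4993)–(0.92, -1.015, -0.4993)  len=0.5005
  (v3,v7,v2) [++-] → (-0.419503, 1.015, -0.4993)–(-0.92, 1.015, -0.4993)  len=0.5005
  (v2,v7,v6) [-+-] → (-0.419503, 1.015, -0.4993)–(0.92, 1.015, -0.4993)  len=1.3395
  (v6,v5,v4) [-+-] → (0.92, 0.462821, -0.4993)–(0.92, -1.015, -0.4993)  len=1.4778
  (v7,v5,v6) [++-] → (0.92, 0.462821, -0.4993)–(0.92, 1.015, -0.4993)  len=0.5522

Chained into 1 loop(s):
  loop 1: 8 segments, perimeter = 7.7400
Total perimeter = 7.740

loops=1 perimeter=7.740


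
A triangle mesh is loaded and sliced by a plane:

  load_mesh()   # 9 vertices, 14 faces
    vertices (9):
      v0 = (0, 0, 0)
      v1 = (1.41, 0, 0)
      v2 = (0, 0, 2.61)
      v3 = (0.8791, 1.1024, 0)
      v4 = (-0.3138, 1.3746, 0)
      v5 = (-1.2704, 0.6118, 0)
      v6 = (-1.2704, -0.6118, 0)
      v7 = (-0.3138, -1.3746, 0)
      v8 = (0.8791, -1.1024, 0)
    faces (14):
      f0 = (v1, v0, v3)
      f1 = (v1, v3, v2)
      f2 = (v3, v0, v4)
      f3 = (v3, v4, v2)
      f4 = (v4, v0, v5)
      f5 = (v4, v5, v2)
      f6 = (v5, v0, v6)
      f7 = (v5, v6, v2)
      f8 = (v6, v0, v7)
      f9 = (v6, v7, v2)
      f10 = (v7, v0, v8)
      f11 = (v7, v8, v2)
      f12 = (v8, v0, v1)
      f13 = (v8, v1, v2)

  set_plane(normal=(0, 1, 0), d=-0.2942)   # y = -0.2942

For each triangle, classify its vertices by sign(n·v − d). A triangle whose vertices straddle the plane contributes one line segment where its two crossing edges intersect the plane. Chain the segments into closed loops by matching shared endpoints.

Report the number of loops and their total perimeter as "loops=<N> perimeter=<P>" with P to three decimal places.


loops=1 perimeter=7.436

Straddling triangles (8 of 14):
  (v5,v0,v6) [++-] → (-0.610905, -0.2942, 0)–(-1.2704, -0.2942, 0)  len=0.6595
  (v5,v6,v2) [+-+] → (-1.2704, -0.2942, 0)–(-0.610905, -0.2942, 1.35491)  len=1.5069
  (v6,v0,v7) [-+-] → (-0.610905, -0.2942, 0)–(-0.0671613, -0.2942, 0)  len=0.5437
  (v6,v7,v2) [--+] → (-0.0671613, -0.2942, 2.05139)–(-0.610905, -0.2942, 1.35491)  len=0.8836
  (v7,v0,v8) [-+-] → (-0.0671613, -0.2942, 0)–(0.234607, -0.2942, 0)  len=0.3018
  (v7,v8,v2) [--+] → (0.234607, -0.2942, 1.91346)–(-0.0671613, -0.2942, 2.05139)  len=0.3318
  (v8,v0,v1) [-++] → (0.234607, -0.2942, 0)–(1.26832, -0.2942, 0)  len=1.0337
  (v8,v1,v2) [-++] → (1.26832, -0.2942, 0)–(0.234607, -0.2942, 1.91346)  len=2.1748

Chained into 1 loop(s):
  loop 1: 8 segments, perimeter = 7.4358
Total perimeter = 7.436
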